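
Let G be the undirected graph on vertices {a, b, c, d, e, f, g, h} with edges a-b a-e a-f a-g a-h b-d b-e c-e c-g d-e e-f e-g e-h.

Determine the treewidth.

A width-2 tree decomposition is:
Bags: B1 = {a, e, g}  B2 = {a, e, h}  B3 = {c, e, g}  B4 = {a, b, e}  B5 = {b, d, e}  B6 = {a, e, f}
Tree: B1–B2, B1–B3, B2–B4, B4–B5, B1–B6
The largest bag has 3 vertices, giving width 2; this decomposition certifies tw(G) ≤ 2. Conversely, {b, d, e} is a clique of size 3, and the vertices of any clique must share a bag in every tree decomposition; so some bag has ≥ 3 vertices and tw(G) ≥ 2. Hence tw(G) = 2 exactly.

2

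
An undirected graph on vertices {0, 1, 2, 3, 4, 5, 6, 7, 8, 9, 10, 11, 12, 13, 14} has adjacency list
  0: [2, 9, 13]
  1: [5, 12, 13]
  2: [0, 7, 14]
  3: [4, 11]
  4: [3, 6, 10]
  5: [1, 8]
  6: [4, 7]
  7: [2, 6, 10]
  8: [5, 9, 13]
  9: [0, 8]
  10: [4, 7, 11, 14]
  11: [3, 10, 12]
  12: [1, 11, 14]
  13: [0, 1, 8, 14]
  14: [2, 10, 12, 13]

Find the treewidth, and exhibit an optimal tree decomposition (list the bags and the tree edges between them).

Treewidth 3.
One optimal decomposition is:
Bags: B1 = {3, 4, 6, 7}  B2 = {3, 4, 7, 10}  B3 = {3, 7, 10, 11}  B4 = {2, 7, 10, 11}  B5 = {2, 10, 11, 14}  B6 = {2, 11, 12, 14}  B7 = {0, 2, 12, 14}  B8 = {0, 12, 13, 14}  B9 = {0, 1, 12, 13}  B10 = {0, 1, 9, 13}  B11 = {1, 8, 9, 13}  B12 = {1, 5, 8, 9}
Tree: B1–B2, B2–B3, B3–B4, B4–B5, B5–B6, B6–B7, B7–B8, B8–B9, B9–B10, B10–B11, B11–B12

Every bag has size at most 4, so the width is 4 − 1 = 3 and tw(G) ≤ 3. For the lower bound: the 4 vertex sets {3,4,6}, {7}, {10}, {2,11,12,14} are disjoint, each induces a connected subgraph, and every pair is joined by at least one edge of G. Contracting each set to a single vertex therefore yields K_{4} as a minor, and since treewidth is minor-monotone, tw(G) ≥ tw(K_{4}) = 3. Combining the bounds, tw(G) = 3.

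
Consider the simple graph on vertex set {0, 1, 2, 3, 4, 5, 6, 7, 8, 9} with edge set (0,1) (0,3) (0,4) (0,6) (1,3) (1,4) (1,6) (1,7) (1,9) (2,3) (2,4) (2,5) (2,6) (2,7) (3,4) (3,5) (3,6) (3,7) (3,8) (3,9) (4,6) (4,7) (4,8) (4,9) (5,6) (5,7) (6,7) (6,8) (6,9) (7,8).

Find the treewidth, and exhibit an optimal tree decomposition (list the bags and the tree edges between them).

Every bag has size at most 5, so the width is 5 − 1 = 4 and tw(G) ≤ 4. Conversely, {3, 4, 6, 7, 8} is a clique of size 5, and the vertices of any clique must share a bag in every tree decomposition; so some bag has ≥ 5 vertices and tw(G) ≥ 4. The upper and lower bounds meet at 4, so that is the treewidth.

Treewidth 4.
One such decomposition:
Bags: B1 = {1, 3, 4, 6, 7}  B2 = {2, 3, 4, 6, 7}  B3 = {3, 4, 6, 7, 8}  B4 = {1, 3, 4, 6, 9}  B5 = {0, 1, 3, 4, 6}  B6 = {2, 3, 5, 6, 7}
Tree: B1–B2, B2–B3, B1–B4, B1–B5, B2–B6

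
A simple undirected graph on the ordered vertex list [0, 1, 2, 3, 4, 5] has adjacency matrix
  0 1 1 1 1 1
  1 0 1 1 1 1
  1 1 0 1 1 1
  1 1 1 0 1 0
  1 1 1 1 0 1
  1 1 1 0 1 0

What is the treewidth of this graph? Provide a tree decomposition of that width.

Every bag has size at most 5, so the width is 5 − 1 = 4 and tw(G) ≤ 4. For the lower bound, the 5 vertices {0, 1, 2, 3, 4} are pairwise adjacent, and any tree decomposition puts a clique entirely inside one bag — forcing width ≥ 4. The upper and lower bounds meet at 4, so that is the treewidth.

Treewidth 4.
One optimal decomposition is:
Bags: B1 = {0, 1, 2, 4, 5}  B2 = {0, 1, 2, 3, 4}
Tree: B1–B2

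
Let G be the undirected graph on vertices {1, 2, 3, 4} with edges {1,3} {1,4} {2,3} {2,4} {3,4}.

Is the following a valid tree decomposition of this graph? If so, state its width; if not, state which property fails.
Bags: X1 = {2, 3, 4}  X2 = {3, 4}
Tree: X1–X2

A tree decomposition must satisfy three properties: every vertex lies in some bag; for every edge, both endpoints lie together in some bag; and for every vertex, the bags containing it form a connected subtree. Here vertex 1 appears in no bag, so the decomposition is invalid.

No — vertex 1 appears in no bag.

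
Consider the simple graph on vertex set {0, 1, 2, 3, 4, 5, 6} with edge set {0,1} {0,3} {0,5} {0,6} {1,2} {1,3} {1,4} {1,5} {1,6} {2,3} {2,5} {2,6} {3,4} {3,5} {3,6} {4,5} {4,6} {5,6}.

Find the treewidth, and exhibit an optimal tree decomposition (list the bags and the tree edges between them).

Every bag has size at most 5, so the width is 5 − 1 = 4 and tw(G) ≤ 4. Conversely, {0, 1, 3, 5, 6} is a clique of size 5, and the vertices of any clique must share a bag in every tree decomposition; so some bag has ≥ 5 vertices and tw(G) ≥ 4. Combining the bounds, tw(G) = 4.

Treewidth 4.
One such decomposition:
Bags: B1 = {0, 1, 3, 5, 6}  B2 = {1, 2, 3, 5, 6}  B3 = {1, 3, 4, 5, 6}
Tree: B1–B2, B1–B3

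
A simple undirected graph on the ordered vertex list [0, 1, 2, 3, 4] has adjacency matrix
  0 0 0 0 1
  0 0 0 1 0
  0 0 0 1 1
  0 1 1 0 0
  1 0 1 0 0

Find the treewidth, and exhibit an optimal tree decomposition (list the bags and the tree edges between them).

Treewidth 1.
One optimal decomposition is:
Bags: B1 = {2, 3}  B2 = {1, 3}  B3 = {2, 4}  B4 = {0, 4}
Tree: B1–B2, B1–B3, B3–B4

Every bag has size at most 2, so the width is 2 − 1 = 1 and tw(G) ≤ 1. Any graph with an edge has treewidth ≥ 1, and G has the edge 2–3. The upper and lower bounds meet at 1, so that is the treewidth.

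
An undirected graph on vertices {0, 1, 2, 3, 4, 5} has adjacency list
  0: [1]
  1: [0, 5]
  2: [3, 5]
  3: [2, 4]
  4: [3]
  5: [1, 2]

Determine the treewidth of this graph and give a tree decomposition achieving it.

Every bag has size at most 2, so the width is 2 − 1 = 1 and tw(G) ≤ 1. G has an edge, so its treewidth is at least 1. Combining the bounds, tw(G) = 1.

Treewidth 1.
One optimal decomposition is:
Bags: B1 = {3, 4}  B2 = {2, 3}  B3 = {2, 5}  B4 = {1, 5}  B5 = {0, 1}
Tree: B1–B2, B2–B3, B3–B4, B4–B5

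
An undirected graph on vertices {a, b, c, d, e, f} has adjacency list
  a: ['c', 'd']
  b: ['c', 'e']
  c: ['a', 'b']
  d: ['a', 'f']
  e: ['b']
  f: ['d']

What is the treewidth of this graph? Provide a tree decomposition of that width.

The largest bag has 2 vertices, giving width 1; this decomposition certifies tw(G) ≤ 1. Since G has at least one edge (e.g. e–b), it is not an edgeless graph, so tw(G) ≥ 1. Therefore the treewidth is 1.

Treewidth 1.
One optimal decomposition is:
Bags: B1 = {b, e}  B2 = {b, c}  B3 = {a, c}  B4 = {a, d}  B5 = {d, f}
Tree: B1–B2, B2–B3, B3–B4, B4–B5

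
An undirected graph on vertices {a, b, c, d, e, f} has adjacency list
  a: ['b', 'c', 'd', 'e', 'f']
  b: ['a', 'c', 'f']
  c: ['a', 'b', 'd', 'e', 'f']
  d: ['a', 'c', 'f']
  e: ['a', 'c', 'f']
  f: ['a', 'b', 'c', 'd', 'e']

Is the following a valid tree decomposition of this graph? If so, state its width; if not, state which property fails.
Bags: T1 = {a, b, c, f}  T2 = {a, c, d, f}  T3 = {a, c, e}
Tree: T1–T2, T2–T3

A tree decomposition must satisfy three properties: every vertex lies in some bag; for every edge, both endpoints lie together in some bag; and for every vertex, the bags containing it form a connected subtree. Here edge (f,e) lies in no bag, so the decomposition is invalid.

No — edge (f,e) lies in no bag.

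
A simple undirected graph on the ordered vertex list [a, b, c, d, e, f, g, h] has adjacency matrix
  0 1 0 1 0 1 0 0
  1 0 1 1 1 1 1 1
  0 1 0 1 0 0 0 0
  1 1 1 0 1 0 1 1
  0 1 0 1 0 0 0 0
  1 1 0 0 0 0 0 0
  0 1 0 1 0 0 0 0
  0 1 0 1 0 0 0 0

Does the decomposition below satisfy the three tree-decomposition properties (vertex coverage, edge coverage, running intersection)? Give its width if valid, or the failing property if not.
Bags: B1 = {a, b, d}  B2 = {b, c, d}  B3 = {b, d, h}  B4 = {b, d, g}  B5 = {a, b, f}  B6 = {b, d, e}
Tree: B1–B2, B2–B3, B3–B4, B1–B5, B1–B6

Yes; width 2.

Every vertex of G appears in some bag (union = {a, b, c, d, e, f, g, h}); every edge is covered by a bag; and for each vertex v the set of bags containing v is connected in the bag tree. The decomposition is therefore valid. The largest bag has 3 vertices, so the width is 2.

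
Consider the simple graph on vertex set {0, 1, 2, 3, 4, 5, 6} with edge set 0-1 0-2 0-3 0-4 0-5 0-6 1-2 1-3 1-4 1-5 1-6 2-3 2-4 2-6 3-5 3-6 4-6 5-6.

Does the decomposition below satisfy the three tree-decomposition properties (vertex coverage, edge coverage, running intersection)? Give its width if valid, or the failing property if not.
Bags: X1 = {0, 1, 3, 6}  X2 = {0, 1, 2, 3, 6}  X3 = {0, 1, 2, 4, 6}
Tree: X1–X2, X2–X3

No — vertex 5 appears in no bag.

A tree decomposition must satisfy three properties: every vertex lies in some bag; for every edge, both endpoints lie together in some bag; and for every vertex, the bags containing it form a connected subtree. Here vertex 5 appears in no bag, so the decomposition is invalid.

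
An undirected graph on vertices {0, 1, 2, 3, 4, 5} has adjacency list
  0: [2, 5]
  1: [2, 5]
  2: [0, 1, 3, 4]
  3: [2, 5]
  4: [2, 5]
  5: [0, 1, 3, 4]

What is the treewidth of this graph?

2

A width-2 tree decomposition is:
Bags: B1 = {0, 2, 5}  B2 = {2, 4, 5}  B3 = {1, 2, 5}  B4 = {2, 3, 5}
Tree: B1–B2, B2–B3, B3–B4
The largest bag has 3 vertices, giving width 2; this decomposition certifies tw(G) ≤ 2. Since 2–0–5–4–2 is a cycle in G, G is not acyclic. Forests are exactly the graphs of treewidth ≤ 1, so tw(G) ≥ 2. Therefore the treewidth is 2.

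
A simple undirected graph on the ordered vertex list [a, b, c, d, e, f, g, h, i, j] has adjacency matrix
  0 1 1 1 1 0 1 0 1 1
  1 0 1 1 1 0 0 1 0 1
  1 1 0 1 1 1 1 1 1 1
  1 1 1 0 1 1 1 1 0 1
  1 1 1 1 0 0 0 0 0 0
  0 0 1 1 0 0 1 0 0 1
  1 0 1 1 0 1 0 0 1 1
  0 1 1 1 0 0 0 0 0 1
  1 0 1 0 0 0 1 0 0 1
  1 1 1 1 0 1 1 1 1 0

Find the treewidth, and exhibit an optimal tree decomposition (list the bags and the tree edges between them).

The largest bag has 5 vertices, giving width 4; this decomposition certifies tw(G) ≤ 4. On the other hand G contains the 5-clique {c, d, f, g, j}. A clique must lie in a single bag of any decomposition, so no decomposition can have width below 4. Hence tw(G) = 4 exactly.

Treewidth 4.
One such decomposition:
Bags: B1 = {a, b, c, d, e}  B2 = {a, b, c, d, j}  B3 = {a, c, d, g, j}  B4 = {a, c, g, i, j}  B5 = {b, c, d, h, j}  B6 = {c, d, f, g, j}
Tree: B1–B2, B2–B3, B3–B4, B2–B5, B3–B6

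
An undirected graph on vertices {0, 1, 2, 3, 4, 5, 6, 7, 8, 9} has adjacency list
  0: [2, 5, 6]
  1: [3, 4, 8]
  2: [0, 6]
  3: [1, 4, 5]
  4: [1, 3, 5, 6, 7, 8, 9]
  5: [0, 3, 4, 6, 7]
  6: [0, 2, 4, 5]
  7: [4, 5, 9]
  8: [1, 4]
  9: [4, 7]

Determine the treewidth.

A width-2 tree decomposition is:
Bags: B1 = {4, 7, 9}  B2 = {4, 5, 7}  B3 = {3, 4, 5}  B4 = {1, 3, 4}  B5 = {4, 5, 6}  B6 = {0, 5, 6}  B7 = {1, 4, 8}  B8 = {0, 2, 6}
Tree: B1–B2, B2–B3, B3–B4, B3–B5, B5–B6, B4–B7, B6–B8
Each bag holds 3 vertices, so the decomposition has width 2, which upper-bounds the treewidth. On the other hand G contains the 3-clique {0, 2, 6}. A clique must lie in a single bag of any decomposition, so no decomposition can have width below 2. The upper and lower bounds meet at 2, so that is the treewidth.

2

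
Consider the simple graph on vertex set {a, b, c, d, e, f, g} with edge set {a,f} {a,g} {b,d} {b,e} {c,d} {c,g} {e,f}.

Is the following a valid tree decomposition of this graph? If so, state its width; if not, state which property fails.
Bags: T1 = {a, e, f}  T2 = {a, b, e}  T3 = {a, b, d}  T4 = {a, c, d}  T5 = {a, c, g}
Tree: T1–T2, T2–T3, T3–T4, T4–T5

Checking the three conditions: (i) the bags cover all of {a, b, c, d, e, f, g}; (ii) for each edge, some bag contains both endpoints; (iii) the bags containing any fixed vertex form a subtree. All hold, so the decomposition is valid with width 3 − 1 = 2.

Yes; width 2.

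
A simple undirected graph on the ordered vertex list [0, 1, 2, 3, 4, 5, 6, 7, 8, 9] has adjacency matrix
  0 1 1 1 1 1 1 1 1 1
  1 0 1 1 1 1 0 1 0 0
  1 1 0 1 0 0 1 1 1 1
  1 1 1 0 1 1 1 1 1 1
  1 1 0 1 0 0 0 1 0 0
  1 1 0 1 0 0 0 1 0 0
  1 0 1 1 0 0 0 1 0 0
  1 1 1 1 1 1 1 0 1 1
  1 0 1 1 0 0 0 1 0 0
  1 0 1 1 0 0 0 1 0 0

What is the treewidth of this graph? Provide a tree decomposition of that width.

Every bag has size at most 5, so the width is 5 − 1 = 4 and tw(G) ≤ 4. Conversely, {0, 2, 3, 7, 8} is a clique of size 5, and the vertices of any clique must share a bag in every tree decomposition; so some bag has ≥ 5 vertices and tw(G) ≥ 4. Therefore the treewidth is 4.

Treewidth 4.
One optimal decomposition is:
Bags: B1 = {0, 2, 3, 7, 9}  B2 = {0, 1, 2, 3, 7}  B3 = {0, 2, 3, 7, 8}  B4 = {0, 1, 3, 5, 7}  B5 = {0, 1, 3, 4, 7}  B6 = {0, 2, 3, 6, 7}
Tree: B1–B2, B1–B3, B2–B4, B2–B5, B1–B6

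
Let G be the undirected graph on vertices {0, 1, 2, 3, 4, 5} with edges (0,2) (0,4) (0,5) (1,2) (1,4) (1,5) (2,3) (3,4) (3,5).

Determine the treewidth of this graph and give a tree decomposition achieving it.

Every bag has size at most 4, so the width is 4 − 1 = 3 and tw(G) ≤ 3. For the lower bound: the 4 vertex sets {2,3}, {0,5}, {4}, {1} are disjoint, each induces a connected subgraph, and every pair is joined by at least one edge of G. Contracting each set to a single vertex therefore yields K_{4} as a minor, and since treewidth is minor-monotone, tw(G) ≥ tw(K_{4}) = 3. Hence tw(G) = 3 exactly.

Treewidth 3.
One such decomposition:
Bags: B1 = {2, 3, 4, 5}  B2 = {0, 2, 4, 5}  B3 = {1, 2, 4, 5}
Tree: B1–B2, B2–B3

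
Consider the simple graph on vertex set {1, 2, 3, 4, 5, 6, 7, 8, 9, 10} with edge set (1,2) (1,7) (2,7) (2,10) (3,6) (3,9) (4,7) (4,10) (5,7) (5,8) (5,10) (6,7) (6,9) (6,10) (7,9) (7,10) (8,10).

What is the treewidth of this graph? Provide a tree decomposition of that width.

The largest bag has 3 vertices, giving width 2; this decomposition certifies tw(G) ≤ 2. On the other hand G contains the 3-clique {5, 8, 10}. A clique must lie in a single bag of any decomposition, so no decomposition can have width below 2. Combining the bounds, tw(G) = 2.

Treewidth 2.
One optimal decomposition is:
Bags: B1 = {6, 7, 9}  B2 = {6, 7, 10}  B3 = {5, 7, 10}  B4 = {5, 8, 10}  B5 = {3, 6, 9}  B6 = {2, 7, 10}  B7 = {1, 2, 7}  B8 = {4, 7, 10}
Tree: B1–B2, B2–B3, B3–B4, B1–B5, B2–B6, B6–B7, B3–B8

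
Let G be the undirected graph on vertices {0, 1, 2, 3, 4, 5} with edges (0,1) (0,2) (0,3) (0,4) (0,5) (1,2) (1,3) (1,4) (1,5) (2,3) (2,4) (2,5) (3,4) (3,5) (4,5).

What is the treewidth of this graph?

5

A width-5 tree decomposition is:
Bags: B1 = {0, 1, 2, 3, 4, 5}
Tree: (single bag)
A single bag containing all 6 vertices is trivially a valid decomposition of width 5. Conversely, {0, 1, 2, 3, 4, 5} is a clique of size 6, and the vertices of any clique must share a bag in every tree decomposition; so some bag has ≥ 6 vertices and tw(G) ≥ 5. Therefore the treewidth is 5.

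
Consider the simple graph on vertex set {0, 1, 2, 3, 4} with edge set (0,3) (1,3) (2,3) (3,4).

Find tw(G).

1

A width-1 tree decomposition is:
Bags: B1 = {2, 3}  B2 = {3, 4}  B3 = {0, 3}  B4 = {1, 3}
Tree: B1–B2, B1–B3, B3–B4
Every bag has size at most 2, so the width is 2 − 1 = 1 and tw(G) ≤ 1. G has an edge, so its treewidth is at least 1. Hence tw(G) = 1 exactly.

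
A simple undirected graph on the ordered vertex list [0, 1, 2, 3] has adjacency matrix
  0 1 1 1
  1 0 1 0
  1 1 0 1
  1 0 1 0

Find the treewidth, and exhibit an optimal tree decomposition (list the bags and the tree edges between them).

Treewidth 2.
One such decomposition:
Bags: B1 = {0, 1, 2}  B2 = {0, 2, 3}
Tree: B1–B2

The largest bag has 3 vertices, giving width 2; this decomposition certifies tw(G) ≤ 2. On the other hand G contains the 3-clique {0, 1, 2}. A clique must lie in a single bag of any decomposition, so no decomposition can have width below 2. Combining the bounds, tw(G) = 2.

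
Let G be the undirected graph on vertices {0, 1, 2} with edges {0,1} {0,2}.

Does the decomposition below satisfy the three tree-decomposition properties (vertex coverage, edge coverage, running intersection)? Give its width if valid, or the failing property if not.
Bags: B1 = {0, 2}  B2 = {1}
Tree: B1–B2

No — edge (0,1) lies in no bag.

A tree decomposition must satisfy three properties: every vertex lies in some bag; for every edge, both endpoints lie together in some bag; and for every vertex, the bags containing it form a connected subtree. Here edge (0,1) lies in no bag, so the decomposition is invalid.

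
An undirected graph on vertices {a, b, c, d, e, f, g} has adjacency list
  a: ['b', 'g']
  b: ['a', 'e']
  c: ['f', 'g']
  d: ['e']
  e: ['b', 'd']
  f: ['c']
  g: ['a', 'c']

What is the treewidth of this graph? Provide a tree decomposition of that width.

Treewidth 1.
Bags: B1 = {d, e}  B2 = {b, e}  B3 = {a, b}  B4 = {a, g}  B5 = {c, g}  B6 = {c, f}
Tree: B1–B2, B2–B3, B3–B4, B4–B5, B5–B6

The largest bag has 2 vertices, giving width 1; this decomposition certifies tw(G) ≤ 1. Since G has at least one edge (e.g. d–e), it is not an edgeless graph, so tw(G) ≥ 1. Hence tw(G) = 1 exactly.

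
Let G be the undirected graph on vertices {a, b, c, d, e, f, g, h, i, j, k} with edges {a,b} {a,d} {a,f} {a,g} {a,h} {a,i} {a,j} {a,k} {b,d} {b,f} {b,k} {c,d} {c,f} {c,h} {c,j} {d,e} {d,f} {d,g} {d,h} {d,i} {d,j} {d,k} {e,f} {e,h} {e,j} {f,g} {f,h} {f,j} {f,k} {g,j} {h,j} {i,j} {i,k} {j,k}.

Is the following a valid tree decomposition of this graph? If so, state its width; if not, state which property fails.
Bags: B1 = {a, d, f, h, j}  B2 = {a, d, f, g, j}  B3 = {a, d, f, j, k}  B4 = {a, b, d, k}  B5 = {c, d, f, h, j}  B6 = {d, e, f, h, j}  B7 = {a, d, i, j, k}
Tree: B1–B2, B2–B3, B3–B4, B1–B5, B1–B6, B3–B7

No — edge (f,b) lies in no bag.

A tree decomposition must satisfy three properties: every vertex lies in some bag; for every edge, both endpoints lie together in some bag; and for every vertex, the bags containing it form a connected subtree. Here edge (f,b) lies in no bag, so the decomposition is invalid.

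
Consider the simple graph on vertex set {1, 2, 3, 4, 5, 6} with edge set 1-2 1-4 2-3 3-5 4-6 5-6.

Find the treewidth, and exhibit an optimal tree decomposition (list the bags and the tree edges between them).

The largest bag has 3 vertices, giving width 2; this decomposition certifies tw(G) ≤ 2. Since 5–6–4–1–2–3–5 is a cycle in G, G is not acyclic. Forests are exactly the graphs of treewidth ≤ 1, so tw(G) ≥ 2. Therefore the treewidth is 2.

Treewidth 2.
One optimal decomposition is:
Bags: B1 = {4, 5, 6}  B2 = {1, 4, 5}  B3 = {1, 2, 5}  B4 = {2, 3, 5}
Tree: B1–B2, B2–B3, B3–B4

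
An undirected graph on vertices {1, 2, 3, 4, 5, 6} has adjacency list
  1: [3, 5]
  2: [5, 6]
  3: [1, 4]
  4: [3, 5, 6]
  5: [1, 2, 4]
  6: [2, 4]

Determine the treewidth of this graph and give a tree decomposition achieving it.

Treewidth 2.
Bags: B1 = {2, 5, 6}  B2 = {4, 5, 6}  B3 = {1, 4, 5}  B4 = {1, 3, 4}
Tree: B1–B2, B2–B3, B3–B4

Every bag has size at most 3, so the width is 3 − 1 = 2 and tw(G) ≤ 2. The edges 2–6–4–5–2 form a cycle, so G is not a tree and its treewidth is at least 2. The upper and lower bounds meet at 2, so that is the treewidth.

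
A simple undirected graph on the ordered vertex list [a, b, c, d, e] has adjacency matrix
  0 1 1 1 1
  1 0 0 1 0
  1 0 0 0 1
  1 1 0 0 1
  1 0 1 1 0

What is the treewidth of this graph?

2

A width-2 tree decomposition is:
Bags: B1 = {a, d, e}  B2 = {a, c, e}  B3 = {a, b, d}
Tree: B1–B2, B1–B3
Each bag holds 3 vertices, so the decomposition has width 2, which upper-bounds the treewidth. On the other hand G contains the 3-clique {a, d, e}. A clique must lie in a single bag of any decomposition, so no decomposition can have width below 2. Hence tw(G) = 2 exactly.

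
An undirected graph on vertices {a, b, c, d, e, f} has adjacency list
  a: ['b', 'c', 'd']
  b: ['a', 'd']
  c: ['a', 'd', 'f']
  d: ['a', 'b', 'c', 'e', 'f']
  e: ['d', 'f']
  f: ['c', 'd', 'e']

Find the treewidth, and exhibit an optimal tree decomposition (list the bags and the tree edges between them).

Treewidth 2.
Bags: B1 = {d, e, f}  B2 = {c, d, f}  B3 = {a, c, d}  B4 = {a, b, d}
Tree: B1–B2, B2–B3, B3–B4

The largest bag has 3 vertices, giving width 2; this decomposition certifies tw(G) ≤ 2. On the other hand G contains the 3-clique {a, c, d}. A clique must lie in a single bag of any decomposition, so no decomposition can have width below 2. Combining the bounds, tw(G) = 2.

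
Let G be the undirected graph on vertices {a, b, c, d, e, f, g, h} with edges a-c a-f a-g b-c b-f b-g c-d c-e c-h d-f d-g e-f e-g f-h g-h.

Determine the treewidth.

3

A width-3 tree decomposition is:
Bags: B1 = {c, d, f, g}  B2 = {b, c, f, g}  B3 = {c, e, f, g}  B4 = {c, f, g, h}  B5 = {a, c, f, g}
Tree: B1–B2, B2–B3, B3–B4, B4–B5
The largest bag has 4 vertices, giving width 3; this decomposition certifies tw(G) ≤ 3. For the lower bound: the 4 vertex sets {d,f}, {b,c}, {g}, {e} are disjoint, each induces a connected subgraph, and every pair is joined by at least one edge of G. Contracting each set to a single vertex therefore yields K_{4} as a minor, and since treewidth is minor-monotone, tw(G) ≥ tw(K_{4}) = 3. Therefore the treewidth is 3.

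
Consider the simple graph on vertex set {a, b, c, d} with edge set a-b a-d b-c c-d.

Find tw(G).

2

A width-2 tree decomposition is:
Bags: B1 = {a, b, d}  B2 = {b, c, d}
Tree: B1–B2
The largest bag has 3 vertices, giving width 2; this decomposition certifies tw(G) ≤ 2. The edges b–a–d–c–b form a cycle, so G is not a tree and its treewidth is at least 2. Combining the bounds, tw(G) = 2.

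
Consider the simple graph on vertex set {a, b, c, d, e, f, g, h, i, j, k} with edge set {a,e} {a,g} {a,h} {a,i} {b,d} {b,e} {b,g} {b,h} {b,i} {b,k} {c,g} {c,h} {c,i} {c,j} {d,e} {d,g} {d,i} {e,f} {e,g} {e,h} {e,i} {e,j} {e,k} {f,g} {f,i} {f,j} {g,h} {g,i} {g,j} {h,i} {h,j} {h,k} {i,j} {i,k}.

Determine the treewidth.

4

A width-4 tree decomposition is:
Bags: B1 = {e, g, h, i, j}  B2 = {b, e, g, h, i}  B3 = {e, f, g, i, j}  B4 = {b, e, h, i, k}  B5 = {c, g, h, i, j}  B6 = {a, e, g, h, i}  B7 = {b, d, e, g, i}
Tree: B1–B2, B1–B3, B2–B4, B1–B5, B2–B6, B2–B7
The largest bag has 5 vertices, giving width 4; this decomposition certifies tw(G) ≤ 4. For the lower bound, the 5 vertices {b, d, e, g, i} are pairwise adjacent, and any tree decomposition puts a clique entirely inside one bag — forcing width ≥ 4. Hence tw(G) = 4 exactly.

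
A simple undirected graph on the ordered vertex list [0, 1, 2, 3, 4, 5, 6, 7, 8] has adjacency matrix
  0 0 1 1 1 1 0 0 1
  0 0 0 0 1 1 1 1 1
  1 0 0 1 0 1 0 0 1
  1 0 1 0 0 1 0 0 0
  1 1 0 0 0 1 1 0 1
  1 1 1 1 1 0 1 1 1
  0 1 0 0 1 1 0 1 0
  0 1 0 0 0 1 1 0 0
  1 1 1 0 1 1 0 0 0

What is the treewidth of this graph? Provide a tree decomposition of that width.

Treewidth 3.
One such decomposition:
Bags: B1 = {1, 4, 5, 8}  B2 = {1, 4, 5, 6}  B3 = {1, 5, 6, 7}  B4 = {0, 4, 5, 8}  B5 = {0, 2, 5, 8}  B6 = {0, 2, 3, 5}
Tree: B1–B2, B2–B3, B1–B4, B4–B5, B5–B6

The largest bag has 4 vertices, giving width 3; this decomposition certifies tw(G) ≤ 3. On the other hand G contains the 4-clique {0, 2, 5, 8}. A clique must lie in a single bag of any decomposition, so no decomposition can have width below 3. Hence tw(G) = 3 exactly.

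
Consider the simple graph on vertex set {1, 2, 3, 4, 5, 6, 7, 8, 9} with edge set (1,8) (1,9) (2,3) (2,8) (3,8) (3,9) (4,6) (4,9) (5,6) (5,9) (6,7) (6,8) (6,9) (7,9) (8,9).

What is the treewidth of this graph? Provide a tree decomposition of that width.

The largest bag has 3 vertices, giving width 2; this decomposition certifies tw(G) ≤ 2. For the lower bound, the 3 vertices {1, 8, 9} are pairwise adjacent, and any tree decomposition puts a clique entirely inside one bag — forcing width ≥ 2. Hence tw(G) = 2 exactly.

Treewidth 2.
One optimal decomposition is:
Bags: B1 = {5, 6, 9}  B2 = {4, 6, 9}  B3 = {6, 8, 9}  B4 = {6, 7, 9}  B5 = {1, 8, 9}  B6 = {3, 8, 9}  B7 = {2, 3, 8}
Tree: B1–B2, B2–B3, B3–B4, B3–B5, B5–B6, B6–B7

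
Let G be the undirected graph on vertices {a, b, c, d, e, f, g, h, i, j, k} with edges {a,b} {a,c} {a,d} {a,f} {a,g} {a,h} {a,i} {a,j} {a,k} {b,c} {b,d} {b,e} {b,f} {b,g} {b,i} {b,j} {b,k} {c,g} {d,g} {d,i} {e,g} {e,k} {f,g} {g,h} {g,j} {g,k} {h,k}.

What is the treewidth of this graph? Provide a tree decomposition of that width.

Each bag holds 4 vertices, so the decomposition has width 3, which upper-bounds the treewidth. Conversely, {a, g, h, k} is a clique of size 4, and the vertices of any clique must share a bag in every tree decomposition; so some bag has ≥ 4 vertices and tw(G) ≥ 3. The upper and lower bounds meet at 3, so that is the treewidth.

Treewidth 3.
One such decomposition:
Bags: B1 = {a, b, d, i}  B2 = {a, b, d, g}  B3 = {a, b, c, g}  B4 = {a, b, g, j}  B5 = {a, b, g, k}  B6 = {a, b, f, g}  B7 = {a, g, h, k}  B8 = {b, e, g, k}
Tree: B1–B2, B2–B3, B2–B4, B2–B5, B5–B6, B5–B7, B5–B8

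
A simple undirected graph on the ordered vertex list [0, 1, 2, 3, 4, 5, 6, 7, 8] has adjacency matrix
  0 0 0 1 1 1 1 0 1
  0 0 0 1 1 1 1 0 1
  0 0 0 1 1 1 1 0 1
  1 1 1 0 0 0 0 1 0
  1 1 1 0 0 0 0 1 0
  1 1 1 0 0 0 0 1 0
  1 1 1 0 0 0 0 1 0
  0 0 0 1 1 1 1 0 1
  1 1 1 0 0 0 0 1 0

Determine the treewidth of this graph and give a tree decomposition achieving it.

Treewidth 4.
Bags: B1 = {0, 1, 2, 4, 7}  B2 = {0, 1, 2, 3, 7}  B3 = {0, 1, 2, 5, 7}  B4 = {0, 1, 2, 7, 8}  B5 = {0, 1, 2, 6, 7}
Tree: B1–B2, B2–B3, B3–B4, B4–B5

Each bag holds 5 vertices, so the decomposition has width 4, which upper-bounds the treewidth. For the lower bound: the 5 vertex sets {4,7}, {2,3}, {0,5}, {1}, {8} are disjoint, each induces a connected subgraph, and every pair is joined by at least one edge of G. Contracting each set to a single vertex therefore yields K_{5} as a minor, and since treewidth is minor-monotone, tw(G) ≥ tw(K_{5}) = 4. Combining the bounds, tw(G) = 4.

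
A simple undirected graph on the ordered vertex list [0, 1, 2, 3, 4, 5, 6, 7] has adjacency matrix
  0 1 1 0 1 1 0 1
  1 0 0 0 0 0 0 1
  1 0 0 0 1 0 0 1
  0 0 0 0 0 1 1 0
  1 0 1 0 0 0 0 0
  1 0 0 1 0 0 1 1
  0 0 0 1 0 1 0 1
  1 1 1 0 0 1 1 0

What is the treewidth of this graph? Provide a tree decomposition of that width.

Every bag has size at most 3, so the width is 3 − 1 = 2 and tw(G) ≤ 2. For the lower bound, the 3 vertices {0, 2, 4} are pairwise adjacent, and any tree decomposition puts a clique entirely inside one bag — forcing width ≥ 2. The upper and lower bounds meet at 2, so that is the treewidth.

Treewidth 2.
One optimal decomposition is:
Bags: B1 = {0, 2, 7}  B2 = {0, 5, 7}  B3 = {5, 6, 7}  B4 = {3, 5, 6}  B5 = {0, 2, 4}  B6 = {0, 1, 7}
Tree: B1–B2, B2–B3, B3–B4, B1–B5, B1–B6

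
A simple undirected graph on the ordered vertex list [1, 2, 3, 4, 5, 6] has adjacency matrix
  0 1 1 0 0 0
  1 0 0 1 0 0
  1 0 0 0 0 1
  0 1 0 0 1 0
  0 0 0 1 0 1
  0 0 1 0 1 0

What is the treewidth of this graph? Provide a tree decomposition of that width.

Treewidth 2.
Bags: B1 = {2, 4, 5}  B2 = {1, 2, 5}  B3 = {1, 3, 5}  B4 = {3, 5, 6}
Tree: B1–B2, B2–B3, B3–B4

Each bag holds 3 vertices, so the decomposition has width 2, which upper-bounds the treewidth. The edges 5–4–2–1–3–6–5 form a cycle, so G is not a tree and its treewidth is at least 2. Combining the bounds, tw(G) = 2.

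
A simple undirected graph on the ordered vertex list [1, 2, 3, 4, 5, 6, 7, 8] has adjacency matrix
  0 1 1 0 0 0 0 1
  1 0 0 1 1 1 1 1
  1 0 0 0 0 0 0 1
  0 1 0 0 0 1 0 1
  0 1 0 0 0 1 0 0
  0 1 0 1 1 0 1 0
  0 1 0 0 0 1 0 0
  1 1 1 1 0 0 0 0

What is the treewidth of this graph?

A width-2 tree decomposition is:
Bags: B1 = {2, 4, 6}  B2 = {2, 5, 6}  B3 = {2, 4, 8}  B4 = {2, 6, 7}  B5 = {1, 2, 8}  B6 = {1, 3, 8}
Tree: B1–B2, B1–B3, B1–B4, B3–B5, B5–B6
Every bag has size at most 3, so the width is 3 − 1 = 2 and tw(G) ≤ 2. Conversely, {1, 2, 8} is a clique of size 3, and the vertices of any clique must share a bag in every tree decomposition; so some bag has ≥ 3 vertices and tw(G) ≥ 2. The upper and lower bounds meet at 2, so that is the treewidth.

2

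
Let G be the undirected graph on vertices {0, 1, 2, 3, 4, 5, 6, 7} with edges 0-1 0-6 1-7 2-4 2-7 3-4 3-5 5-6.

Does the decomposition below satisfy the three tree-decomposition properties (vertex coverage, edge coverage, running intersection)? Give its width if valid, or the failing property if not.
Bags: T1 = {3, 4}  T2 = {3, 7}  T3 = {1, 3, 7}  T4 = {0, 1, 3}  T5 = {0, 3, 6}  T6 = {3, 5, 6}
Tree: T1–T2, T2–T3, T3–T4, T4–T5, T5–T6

No — vertex 2 appears in no bag.

A tree decomposition must satisfy three properties: every vertex lies in some bag; for every edge, both endpoints lie together in some bag; and for every vertex, the bags containing it form a connected subtree. Here vertex 2 appears in no bag, so the decomposition is invalid.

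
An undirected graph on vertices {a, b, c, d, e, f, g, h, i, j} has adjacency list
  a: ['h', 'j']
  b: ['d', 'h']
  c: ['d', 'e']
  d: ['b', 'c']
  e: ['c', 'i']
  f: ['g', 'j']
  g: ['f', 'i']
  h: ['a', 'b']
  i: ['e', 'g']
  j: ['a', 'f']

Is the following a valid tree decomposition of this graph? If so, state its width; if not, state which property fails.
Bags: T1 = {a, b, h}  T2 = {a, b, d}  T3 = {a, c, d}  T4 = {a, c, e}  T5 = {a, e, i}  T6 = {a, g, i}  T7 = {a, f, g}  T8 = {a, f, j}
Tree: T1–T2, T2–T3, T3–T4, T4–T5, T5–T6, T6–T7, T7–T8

Yes; width 2.

Checking the three conditions: (i) the bags cover all of {a, b, c, d, e, f, g, h, i, j}; (ii) for each edge, some bag contains both endpoints; (iii) the bags containing any fixed vertex form a subtree. All hold, so the decomposition is valid with width 3 − 1 = 2.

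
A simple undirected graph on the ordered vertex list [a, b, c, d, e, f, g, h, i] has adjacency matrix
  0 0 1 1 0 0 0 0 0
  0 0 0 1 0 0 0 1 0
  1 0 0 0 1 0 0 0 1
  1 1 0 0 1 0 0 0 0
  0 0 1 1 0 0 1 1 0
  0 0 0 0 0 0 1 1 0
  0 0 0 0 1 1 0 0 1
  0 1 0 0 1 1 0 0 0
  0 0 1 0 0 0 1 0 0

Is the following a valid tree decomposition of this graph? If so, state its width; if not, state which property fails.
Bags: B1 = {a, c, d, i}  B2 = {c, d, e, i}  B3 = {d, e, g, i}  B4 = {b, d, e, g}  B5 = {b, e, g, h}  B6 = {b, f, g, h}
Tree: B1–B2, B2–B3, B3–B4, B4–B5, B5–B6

Vertex coverage: the bags together contain {a, b, c, d, e, f, g, h, i}, the full vertex set. Edge coverage: each edge of G has both endpoints in at least one bag. Running intersection: for every vertex, the bags containing it form a connected subtree. All three properties hold, so this is a valid tree decomposition of width max|bag| − 1 = 3, and hence tw(G) ≤ 3.

Yes; width 3.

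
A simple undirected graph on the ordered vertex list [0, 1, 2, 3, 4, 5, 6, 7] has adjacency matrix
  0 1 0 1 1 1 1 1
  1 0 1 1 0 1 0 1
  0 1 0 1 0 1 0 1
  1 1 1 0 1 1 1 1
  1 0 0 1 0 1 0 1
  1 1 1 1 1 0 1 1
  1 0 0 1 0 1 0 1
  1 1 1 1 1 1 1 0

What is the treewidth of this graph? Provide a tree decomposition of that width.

Treewidth 4.
Bags: B1 = {0, 1, 3, 5, 7}  B2 = {0, 3, 4, 5, 7}  B3 = {1, 2, 3, 5, 7}  B4 = {0, 3, 5, 6, 7}
Tree: B1–B2, B1–B3, B1–B4

Every bag has size at most 5, so the width is 5 − 1 = 4 and tw(G) ≤ 4. On the other hand G contains the 5-clique {0, 1, 3, 5, 7}. A clique must lie in a single bag of any decomposition, so no decomposition can have width below 4. Combining the bounds, tw(G) = 4.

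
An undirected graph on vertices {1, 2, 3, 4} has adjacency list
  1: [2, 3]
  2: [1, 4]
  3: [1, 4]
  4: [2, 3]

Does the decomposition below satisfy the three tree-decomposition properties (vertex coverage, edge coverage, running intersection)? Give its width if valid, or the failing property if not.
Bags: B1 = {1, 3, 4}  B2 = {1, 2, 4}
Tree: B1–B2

Yes; width 2.

Checking the three conditions: (i) the bags cover all of {1, 2, 3, 4}; (ii) for each edge, some bag contains both endpoints; (iii) the bags containing any fixed vertex form a subtree. All hold, so the decomposition is valid with width 3 − 1 = 2.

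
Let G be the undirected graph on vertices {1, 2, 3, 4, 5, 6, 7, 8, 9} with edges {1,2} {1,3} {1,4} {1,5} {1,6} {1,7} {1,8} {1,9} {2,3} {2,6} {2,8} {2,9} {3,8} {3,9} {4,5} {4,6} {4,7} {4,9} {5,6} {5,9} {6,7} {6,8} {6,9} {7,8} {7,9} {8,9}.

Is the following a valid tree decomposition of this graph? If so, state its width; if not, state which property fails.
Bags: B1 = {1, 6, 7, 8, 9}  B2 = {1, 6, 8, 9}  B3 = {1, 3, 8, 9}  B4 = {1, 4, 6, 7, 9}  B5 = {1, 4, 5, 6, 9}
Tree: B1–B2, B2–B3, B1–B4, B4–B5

No — vertex 2 appears in no bag.

A tree decomposition must satisfy three properties: every vertex lies in some bag; for every edge, both endpoints lie together in some bag; and for every vertex, the bags containing it form a connected subtree. Here vertex 2 appears in no bag, so the decomposition is invalid.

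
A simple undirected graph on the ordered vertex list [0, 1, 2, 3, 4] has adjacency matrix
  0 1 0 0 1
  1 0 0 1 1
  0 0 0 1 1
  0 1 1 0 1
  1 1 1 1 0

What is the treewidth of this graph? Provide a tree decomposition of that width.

Treewidth 2.
Bags: B1 = {1, 3, 4}  B2 = {0, 1, 4}  B3 = {2, 3, 4}
Tree: B1–B2, B1–B3

Every bag has size at most 3, so the width is 3 − 1 = 2 and tw(G) ≤ 2. Conversely, {0, 1, 4} is a clique of size 3, and the vertices of any clique must share a bag in every tree decomposition; so some bag has ≥ 3 vertices and tw(G) ≥ 2. The upper and lower bounds meet at 2, so that is the treewidth.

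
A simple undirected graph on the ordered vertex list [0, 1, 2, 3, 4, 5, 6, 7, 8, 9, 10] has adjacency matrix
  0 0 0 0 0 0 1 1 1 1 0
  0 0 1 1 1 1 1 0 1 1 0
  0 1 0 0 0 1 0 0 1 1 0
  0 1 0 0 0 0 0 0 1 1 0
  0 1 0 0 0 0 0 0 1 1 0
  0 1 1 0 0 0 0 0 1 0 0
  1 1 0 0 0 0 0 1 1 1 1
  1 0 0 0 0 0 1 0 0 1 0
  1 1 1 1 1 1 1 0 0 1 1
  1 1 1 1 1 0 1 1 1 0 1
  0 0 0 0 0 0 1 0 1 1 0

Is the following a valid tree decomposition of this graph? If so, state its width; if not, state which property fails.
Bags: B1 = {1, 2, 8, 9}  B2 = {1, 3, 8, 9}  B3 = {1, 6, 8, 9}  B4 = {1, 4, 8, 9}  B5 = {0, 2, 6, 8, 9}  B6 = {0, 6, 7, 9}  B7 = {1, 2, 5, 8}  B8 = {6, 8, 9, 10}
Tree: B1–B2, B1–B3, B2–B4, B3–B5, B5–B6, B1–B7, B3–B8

A tree decomposition must satisfy three properties: every vertex lies in some bag; for every edge, both endpoints lie together in some bag; and for every vertex, the bags containing it form a connected subtree. Here bags containing vertex 2 are not connected in the tree, so the decomposition is invalid.

No — bags containing vertex 2 are not connected in the tree.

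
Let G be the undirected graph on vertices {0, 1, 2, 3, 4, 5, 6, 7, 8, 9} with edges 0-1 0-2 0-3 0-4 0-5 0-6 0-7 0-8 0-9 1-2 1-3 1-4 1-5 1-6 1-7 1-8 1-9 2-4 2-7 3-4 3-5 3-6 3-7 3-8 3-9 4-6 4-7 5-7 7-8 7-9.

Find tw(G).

A width-4 tree decomposition is:
Bags: B1 = {0, 1, 3, 4, 7}  B2 = {0, 1, 3, 4, 6}  B3 = {0, 1, 3, 5, 7}  B4 = {0, 1, 3, 7, 9}  B5 = {0, 1, 2, 4, 7}  B6 = {0, 1, 3, 7, 8}
Tree: B1–B2, B1–B3, B3–B4, B1–B5, B1–B6
Each bag holds 5 vertices, so the decomposition has width 4, which upper-bounds the treewidth. Conversely, {0, 1, 2, 4, 7} is a clique of size 5, and the vertices of any clique must share a bag in every tree decomposition; so some bag has ≥ 5 vertices and tw(G) ≥ 4. Hence tw(G) = 4 exactly.

4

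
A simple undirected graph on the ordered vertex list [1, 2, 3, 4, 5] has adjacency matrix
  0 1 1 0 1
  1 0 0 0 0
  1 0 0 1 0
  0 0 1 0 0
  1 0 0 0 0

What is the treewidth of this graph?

A width-1 tree decomposition is:
Bags: B1 = {1, 2}  B2 = {1, 5}  B3 = {1, 3}  B4 = {3, 4}
Tree: B1–B2, B1–B3, B3–B4
Every bag has size at most 2, so the width is 2 − 1 = 1 and tw(G) ≤ 1. Since G has at least one edge (e.g. 1–2), it is not an edgeless graph, so tw(G) ≥ 1. The upper and lower bounds meet at 1, so that is the treewidth.

1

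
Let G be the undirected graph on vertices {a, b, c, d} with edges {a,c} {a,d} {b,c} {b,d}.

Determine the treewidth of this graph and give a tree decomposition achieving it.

The largest bag has 3 vertices, giving width 2; this decomposition certifies tw(G) ≤ 2. The edges a–c–b–d–a form a cycle, so G is not a tree and its treewidth is at least 2. The upper and lower bounds meet at 2, so that is the treewidth.

Treewidth 2.
One such decomposition:
Bags: B1 = {a, b, c}  B2 = {a, b, d}
Tree: B1–B2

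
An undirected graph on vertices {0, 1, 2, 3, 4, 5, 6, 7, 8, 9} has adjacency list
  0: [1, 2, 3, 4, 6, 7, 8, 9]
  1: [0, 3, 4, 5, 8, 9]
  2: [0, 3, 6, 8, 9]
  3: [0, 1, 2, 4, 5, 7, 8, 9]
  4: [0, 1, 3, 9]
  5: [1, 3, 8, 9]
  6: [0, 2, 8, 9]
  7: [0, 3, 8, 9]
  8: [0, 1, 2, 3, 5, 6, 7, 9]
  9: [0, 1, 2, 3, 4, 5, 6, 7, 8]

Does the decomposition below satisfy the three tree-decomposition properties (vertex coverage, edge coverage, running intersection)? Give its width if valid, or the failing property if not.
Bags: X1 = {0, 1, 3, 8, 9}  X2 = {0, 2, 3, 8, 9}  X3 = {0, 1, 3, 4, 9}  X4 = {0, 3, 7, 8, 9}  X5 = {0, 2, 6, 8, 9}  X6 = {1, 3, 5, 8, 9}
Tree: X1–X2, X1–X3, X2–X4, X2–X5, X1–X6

Yes; width 4.

Vertex coverage: the bags together contain {0, 1, 2, 3, 4, 5, 6, 7, 8, 9}, the full vertex set. Edge coverage: each edge of G has both endpoints in at least one bag. Running intersection: for every vertex, the bags containing it form a connected subtree. All three properties hold, so this is a valid tree decomposition of width max|bag| − 1 = 4, and hence tw(G) ≤ 4.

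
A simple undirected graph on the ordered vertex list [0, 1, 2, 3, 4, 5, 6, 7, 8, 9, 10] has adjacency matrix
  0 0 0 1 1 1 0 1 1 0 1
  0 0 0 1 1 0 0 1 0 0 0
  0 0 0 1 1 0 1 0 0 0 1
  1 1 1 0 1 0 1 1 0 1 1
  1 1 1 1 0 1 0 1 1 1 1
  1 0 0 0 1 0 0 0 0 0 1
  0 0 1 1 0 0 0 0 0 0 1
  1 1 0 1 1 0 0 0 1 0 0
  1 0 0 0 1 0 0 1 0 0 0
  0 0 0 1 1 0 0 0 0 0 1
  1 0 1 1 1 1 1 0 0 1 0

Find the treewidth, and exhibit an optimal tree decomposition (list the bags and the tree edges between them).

Each bag holds 4 vertices, so the decomposition has width 3, which upper-bounds the treewidth. On the other hand G contains the 4-clique {0, 4, 7, 8}. A clique must lie in a single bag of any decomposition, so no decomposition can have width below 3. The upper and lower bounds meet at 3, so that is the treewidth.

Treewidth 3.
One optimal decomposition is:
Bags: B1 = {0, 3, 4, 7}  B2 = {0, 3, 4, 10}  B3 = {2, 3, 4, 10}  B4 = {0, 4, 7, 8}  B5 = {1, 3, 4, 7}  B6 = {0, 4, 5, 10}  B7 = {3, 4, 9, 10}  B8 = {2, 3, 6, 10}
Tree: B1–B2, B2–B3, B1–B4, B1–B5, B2–B6, B2–B7, B3–B8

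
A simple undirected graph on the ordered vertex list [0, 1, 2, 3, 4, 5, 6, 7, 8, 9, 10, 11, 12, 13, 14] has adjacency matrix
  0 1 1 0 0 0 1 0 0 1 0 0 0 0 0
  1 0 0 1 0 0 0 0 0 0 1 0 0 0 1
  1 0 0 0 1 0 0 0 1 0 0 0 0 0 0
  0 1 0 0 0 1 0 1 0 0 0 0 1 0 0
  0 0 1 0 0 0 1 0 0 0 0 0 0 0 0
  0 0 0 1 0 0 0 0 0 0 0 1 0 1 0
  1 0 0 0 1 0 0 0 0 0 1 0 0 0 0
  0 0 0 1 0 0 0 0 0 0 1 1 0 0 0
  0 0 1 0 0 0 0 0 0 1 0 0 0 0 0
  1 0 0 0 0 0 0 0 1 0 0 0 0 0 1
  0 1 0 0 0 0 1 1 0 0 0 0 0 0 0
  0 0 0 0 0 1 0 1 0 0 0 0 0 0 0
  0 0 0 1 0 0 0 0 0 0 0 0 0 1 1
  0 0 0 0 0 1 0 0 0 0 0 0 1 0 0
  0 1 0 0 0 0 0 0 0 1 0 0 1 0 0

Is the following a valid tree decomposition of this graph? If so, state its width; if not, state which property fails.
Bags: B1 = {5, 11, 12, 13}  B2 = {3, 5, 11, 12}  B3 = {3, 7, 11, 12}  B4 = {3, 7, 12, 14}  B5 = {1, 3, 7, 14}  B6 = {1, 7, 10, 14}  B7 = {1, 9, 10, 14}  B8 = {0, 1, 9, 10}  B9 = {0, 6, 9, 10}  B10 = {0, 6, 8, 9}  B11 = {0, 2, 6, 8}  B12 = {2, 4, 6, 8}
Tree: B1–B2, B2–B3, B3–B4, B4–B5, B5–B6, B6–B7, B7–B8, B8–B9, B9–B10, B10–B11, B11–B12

Yes; width 3.

Vertex coverage: the bags together contain {0, 1, 2, 3, 4, 5, 6, 7, 8, 9, 10, 11, 12, 13, 14}, the full vertex set. Edge coverage: each edge of G has both endpoints in at least one bag. Running intersection: for every vertex, the bags containing it form a connected subtree. All three properties hold, so this is a valid tree decomposition of width max|bag| − 1 = 3, and hence tw(G) ≤ 3.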